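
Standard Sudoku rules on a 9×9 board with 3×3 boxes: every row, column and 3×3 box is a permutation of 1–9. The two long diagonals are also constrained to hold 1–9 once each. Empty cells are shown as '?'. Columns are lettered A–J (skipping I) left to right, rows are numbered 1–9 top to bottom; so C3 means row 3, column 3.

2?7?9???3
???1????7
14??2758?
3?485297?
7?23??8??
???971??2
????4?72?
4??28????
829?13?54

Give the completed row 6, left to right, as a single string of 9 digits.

568971432

D3 = 6: row 3 has {1,2,4,5,7,8}; col 4 has {1,2,3,8,9}; box has {1,2,7,9} → only 6 remains.
J3 = 9: row 3 has {1,2,4,5,6,7,8}; col 9 has {2,3,4,7}; box has {3,5,7,8} → only 9 remains.
E5 = 6: row 5 has {2,3,7,8}; col 5 has {1,2,4,5,7,8,9}; box has {1,2,3,5,7,8,9}; main diagonal has {1,2,4,7,8}; anti-diagonal has {2,3,5,8,9} → only 6 remains.
F5 = 4: row 5 has {2,3,6,7,8}; col 6 has {1,2,3,7}; box has {1,2,3,5,6,7,8,9} → only 4 remains.
H5 = 1: row 5 has {2,3,4,6,7,8}; col 8 has {2,5,7,8}; box has {2,7,8,9} → only 1 remains.
J5 = 5: row 5 has {1,2,3,4,6,7,8}; col 9 has {2,3,4,7,9}; box has {1,2,7,8,9} → only 5 remains.
C7 = 1: row 7 has {2,4,7}; col 3 has {2,4,7,9}; box has {2,4,8,9}; anti-diagonal has {2,3,5,6,8,9} → only 1 remains.
D7 = 5: row 7 has {1,2,4,7}; col 4 has {1,2,3,6,8,9}; box has {1,2,3,4,8} → only 5 remains.
B8 = 7: row 8 has {2,4,8}; col 2 has {2,4}; box has {1,2,4,8,9}; anti-diagonal has {1,2,3,5,6,8,9} → only 7 remains.
D9 = 7: row 9 has {1,2,3,4,5,8,9}; col 4 has {1,2,3,5,6,8,9}; box has {1,2,3,4,5,8} → only 7 remains.
G9 = 6: row 9 has {1,2,3,4,5,7,8,9}; col 7 has {5,7,8,9}; box has {2,4,5,7} → only 6 remains.
D1 = 4: row 1 has {2,3,7,9}; col 4 has {1,2,3,5,6,7,8,9}; box has {1,2,6,7,9} → only 4 remains.
G1 = 1: row 1 has {2,3,4,7,9}; col 7 has {5,6,7,8,9}; box has {3,5,7,8,9} → only 1 remains.
H1 = 6: row 1 has {1,2,3,4,7,9}; col 8 has {1,2,5,7,8}; box has {1,3,5,7,8,9} → only 6 remains.
E2 = 3: row 2 has {1,7}; col 5 has {1,2,4,5,6,7,8,9}; box has {1,2,4,6,7,9} → only 3 remains.
H2 = 4: row 2 has {1,3,7}; col 8 has {1,2,5,6,7,8}; box has {1,3,5,6,7,8,9}; anti-diagonal has {1,2,3,5,6,7,8,9} → only 4 remains.
C3 = 3: row 3 has {1,2,4,5,6,7,8,9}; col 3 has {1,2,4,7,9}; box has {1,2,4,7}; main diagonal has {1,2,4,6,7,8} → only 3 remains.
J4 = 6: row 4 has {2,3,4,5,7,8,9}; col 9 has {2,3,4,5,7,9}; box has {1,2,5,7,8,9} → only 6 remains.
B5 = 9: row 5 has {1,2,3,4,5,6,7,8}; col 2 has {2,4,7}; box has {2,3,4,7} → only 9 remains.
H6 = 3: row 6 has {1,2,7,9}; col 8 has {1,2,4,5,6,7,8}; box has {1,2,5,6,7,8,9} → only 3 remains.
A7 = 6: row 7 has {1,2,4,5,7}; col 1 has {1,2,3,4,7,8}; box has {1,2,4,7,8,9} → only 6 remains.
B7 = 3: row 7 has {1,2,4,5,6,7}; col 2 has {2,4,7,9}; box has {1,2,4,6,7,8,9} → only 3 remains.
F7 = 9: row 7 has {1,2,3,4,5,6,7}; col 6 has {1,2,3,4,7}; box has {1,2,3,4,5,7,8} → only 9 remains.
J7 = 8: row 7 has {1,2,3,4,5,6,7,9}; col 9 has {2,3,4,5,6,7,9}; box has {2,4,5,6,7} → only 8 remains.
C8 = 5: row 8 has {2,4,7,8}; col 3 has {1,2,3,4,7,9}; box has {1,2,3,4,6,7,8,9} → only 5 remains.
F8 = 6: row 8 has {2,4,5,7,8}; col 6 has {1,2,3,4,7,9}; box has {1,2,3,4,5,7,8,9} → only 6 remains.
G8 = 3: row 8 has {2,4,5,6,7,8}; col 7 has {1,5,6,7,8,9}; box has {2,4,5,6,7,8} → only 3 remains.
H8 = 9: row 8 has {2,3,4,5,6,7,8}; col 8 has {1,2,3,4,5,6,7,8}; box has {2,3,4,5,6,7,8}; main diagonal has {1,2,3,4,6,7,8} → only 9 remains.
J8 = 1: row 8 has {2,3,4,5,6,7,8,9}; col 9 has {2,3,4,5,6,7,8,9}; box has {2,3,4,5,6,7,8,9} → only 1 remains.
B2 = 5: row 2 has {1,3,4,7}; col 2 has {2,3,4,7,9}; box has {1,2,3,4,7}; main diagonal has {1,2,3,4,6,7,8,9} → only 5 remains.
F2 = 8: row 2 has {1,3,4,5,7}; col 6 has {1,2,3,4,6,7,9}; box has {1,2,3,4,6,7,9} → only 8 remains.
G2 = 2: row 2 has {1,3,4,5,7,8}; col 7 has {1,3,5,6,7,8,9}; box has {1,3,4,5,6,7,8,9} → only 2 remains.
B4 = 1: row 4 has {2,3,4,5,6,7,8,9}; col 2 has {2,3,4,5,7,9}; box has {2,3,4,7,9} → only 1 remains.
A6 = 5: row 6 has {1,2,3,7,9}; col 1 has {1,2,3,4,6,7,8}; box has {1,2,3,4,7,9} → only 5 remains.
G6 = 4: row 6 has {1,2,3,5,7,9}; col 7 has {1,2,3,5,6,7,8,9}; box has {1,2,3,5,6,7,8,9} → only 4 remains.
B1 = 8: row 1 has {1,2,3,4,6,7,9}; col 2 has {1,2,3,4,5,7,9}; box has {1,2,3,4,5,7} → only 8 remains.
F1 = 5: row 1 has {1,2,3,4,6,7,8,9}; col 6 has {1,2,3,4,6,7,8,9}; box has {1,2,3,4,6,7,8,9} → only 5 remains.
A2 = 9: row 2 has {1,2,3,4,5,7,8}; col 1 has {1,2,3,4,5,6,7,8}; box has {1,2,3,4,5,7,8} → only 9 remains.
C2 = 6: row 2 has {1,2,3,4,5,7,8,9}; col 3 has {1,2,3,4,5,7,9}; box has {1,2,3,4,5,7,8,9} → only 6 remains.
B6 = 6: row 6 has {1,2,3,4,5,7,9}; col 2 has {1,2,3,4,5,7,8,9}; box has {1,2,3,4,5,7,9} → only 6 remains.
C6 = 8: row 6 has {1,2,3,4,5,6,7,9}; col 3 has {1,2,3,4,5,6,7,9}; box has {1,2,3,4,5,6,7,9} → only 8 remains.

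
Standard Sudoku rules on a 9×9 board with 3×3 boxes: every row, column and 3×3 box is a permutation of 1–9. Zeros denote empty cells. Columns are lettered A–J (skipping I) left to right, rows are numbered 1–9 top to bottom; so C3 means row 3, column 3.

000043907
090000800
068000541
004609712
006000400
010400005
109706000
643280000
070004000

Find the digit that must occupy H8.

7

D3 = 9: row 3 has {1,4,5,6,8}; col 4 has {2,4,6,7}; box has {3,4} → only 9 remains.
G8 = 1: row 8 has {2,3,4,6,8}; col 7 has {4,5,7,8,9}; box has {} → only 1 remains.
J8 = 9: row 8 has {1,2,3,4,6,8}; col 9 has {1,2,5,7}; box has {1} → only 9 remains.
F8 = 5: row 8 has {1,2,3,4,6,8,9}; col 6 has {3,4,6,9}; box has {2,4,6,7,8} → only 5 remains.
H8 = 7: row 8 has {1,2,3,4,5,6,8,9}; col 8 has {1,4}; box has {1,9} → only 7 remains.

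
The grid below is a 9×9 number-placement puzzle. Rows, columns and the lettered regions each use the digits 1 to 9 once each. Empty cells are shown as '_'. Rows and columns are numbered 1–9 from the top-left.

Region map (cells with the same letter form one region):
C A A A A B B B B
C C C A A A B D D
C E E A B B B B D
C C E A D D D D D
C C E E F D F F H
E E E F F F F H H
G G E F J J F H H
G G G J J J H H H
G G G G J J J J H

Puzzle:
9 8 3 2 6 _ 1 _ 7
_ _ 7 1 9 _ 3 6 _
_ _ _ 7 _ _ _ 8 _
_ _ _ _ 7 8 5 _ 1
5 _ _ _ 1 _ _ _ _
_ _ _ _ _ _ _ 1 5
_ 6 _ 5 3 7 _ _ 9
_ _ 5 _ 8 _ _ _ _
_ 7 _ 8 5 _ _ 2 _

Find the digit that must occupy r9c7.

4

r4c4 = 4: row 4 has {1,5,7,8}; col 4 has {1,2,5,7,8}; region has {1,2,3,6,7,8,9} → only 4 remains.
r7c8 = 4: row 7 has {3,5,6,7,9}; col 8 has {1,2,6,8}; region has {1,5,9} → only 4 remains.
r1c8 = 5: row 1 has {1,2,3,6,7,8,9}; col 8 has {1,2,4,6,8}; region has {1,3,7,8} → only 5 remains.
r2c6 = 5: row 2 has {1,3,6,7,9}; col 6 has {7,8}; region has {1,2,3,4,6,7,8,9} → only 5 remains.
r1c6 = 4: row 1 has {1,2,3,5,6,7,8,9}; col 6 has {5,7,8}; region has {1,3,5,7,8} → only 4 remains.
r3c5 = 2: row 3 has {7,8}; col 5 has {1,3,5,6,7,8,9}; region has {1,3,4,5,7,8} → only 2 remains.
r6c5 = 4: row 6 has {1,5}; col 5 has {1,2,3,5,6,7,8,9}; region has {1,5} → only 4 remains.
r2c1 = 8: in row 2, 8 can only go here (every other open cell in that row sees an 8).
r3c2 = 5: in row 3, 5 can only go here (every other open cell in that row sees a 5).
r6c1 = 7: in column 1, 7 can only go here (every other open cell in that column sees a 7).
r8c2 = 1: in column 2, 1 can only go here (every other open cell in that column sees a 1).
r7c1 = 2: row 7 has {3,4,5,6,7,9}; col 1 has {5,7,8,9}; region has {1,5,6,7,8} → only 2 remains.
r7c7 = 8: row 7 has {2,3,4,5,6,7,9}; col 7 has {1,3,5}; region has {1,4,5} → only 8 remains.
r7c3 = 1: row 7 has {2,3,4,5,6,7,8,9}; col 3 has {3,5,7}; region has {5,7} → only 1 remains.
r3c1 = 1: in row 3, 1 can only go here (every other open cell in that row sees a 1).
r3c9 = 3: in row 3, 3 can only go here (every other open cell in that row sees a 3).
r4c8 = 9: row 4 has {1,4,5,7,8}; col 8 has {1,2,4,5,6,8}; region has {1,3,5,6,7,8} → only 9 remains.
r5c6 = 2: row 5 has {1,5}; col 6 has {4,5,7,8}; region has {1,3,5,6,7,8,9} → only 2 remains.
r9c9 = 6: row 9 has {2,5,7,8}; col 9 has {1,3,5,7,9}; region has {1,4,5,9} → only 6 remains.
r2c9 = 4: row 2 has {1,3,5,6,7,8,9}; col 9 has {1,3,5,6,7,9}; region has {1,2,3,5,6,7,8,9} → only 4 remains.
r5c9 = 8: row 5 has {1,2,5}; col 9 has {1,3,4,5,6,7,9}; region has {1,4,5,6,9} → only 8 remains.
r8c9 = 2: row 8 has {1,5,8}; col 9 has {1,3,4,5,6,7,8,9}; region has {1,4,5,6,8,9} → only 2 remains.
r2c2 = 2: row 2 has {1,3,4,5,6,7,8,9}; col 2 has {1,5,6,7,8}; region has {1,5,7,8,9} → only 2 remains.
r4c2 = 3: row 4 has {1,4,5,7,8,9}; col 2 has {1,2,5,6,7,8}; region has {1,2,5,7,8,9} → only 3 remains.
r5c2 = 4: row 5 has {1,2,5,8}; col 2 has {1,2,3,5,6,7,8}; region has {1,2,3,5,7,8,9} → only 4 remains.
r6c2 = 9: row 6 has {1,4,5,7}; col 2 has {1,2,3,4,5,6,7,8}; region has {1,5,7} → only 9 remains.
r8c7 = 7: row 8 has {1,2,5,8}; col 7 has {1,3,5,8}; region has {1,2,4,5,6,8,9} → only 7 remains.
r8c8 = 3: row 8 has {1,2,5,7,8}; col 8 has {1,2,4,5,6,8,9}; region has {1,2,4,5,6,7,8,9} → only 3 remains.
r4c1 = 6: row 4 has {1,3,4,5,7,8,9}; col 1 has {1,2,5,7,8,9}; region has {1,2,3,4,5,7,8,9} → only 6 remains.
r4c3 = 2: row 4 has {1,3,4,5,6,7,8,9}; col 3 has {1,3,5,7}; region has {1,5,7,9} → only 2 remains.
r5c3 = 6: row 5 has {1,2,4,5,8}; col 3 has {1,2,3,5,7}; region has {1,2,5,7,9} → only 6 remains.
r5c4 = 3: row 5 has {1,2,4,5,6,8}; col 4 has {1,2,4,5,7,8}; region has {1,2,5,6,7,9} → only 3 remains.
r5c7 = 9: row 5 has {1,2,3,4,5,6,8}; col 7 has {1,3,5,7,8}; region has {1,4,5,8} → only 9 remains.
r5c8 = 7: row 5 has {1,2,3,4,5,6,8,9}; col 8 has {1,2,3,4,5,6,8,9}; region has {1,4,5,8,9} → only 7 remains.
r6c3 = 8: row 6 has {1,4,5,7,9}; col 3 has {1,2,3,5,6,7}; region has {1,2,3,5,6,7,9} → only 8 remains.
r6c4 = 6: row 6 has {1,4,5,7,8,9}; col 4 has {1,2,3,4,5,7,8}; region has {1,4,5,7,8,9} → only 6 remains.
r6c6 = 3: row 6 has {1,4,5,6,7,8,9}; col 6 has {2,4,5,7,8}; region has {1,4,5,6,7,8,9} → only 3 remains.
r6c7 = 2: row 6 has {1,3,4,5,6,7,8,9}; col 7 has {1,3,5,7,8,9}; region has {1,3,4,5,6,7,8,9} → only 2 remains.
r8c1 = 4: row 8 has {1,2,3,5,7,8}; col 1 has {1,2,5,6,7,8,9}; region has {1,2,5,6,7,8} → only 4 remains.
r8c4 = 9: row 8 has {1,2,3,4,5,7,8}; col 4 has {1,2,3,4,5,6,7,8}; region has {2,3,5,7,8} → only 9 remains.
r8c6 = 6: row 8 has {1,2,3,4,5,7,8,9}; col 6 has {2,3,4,5,7,8}; region has {2,3,5,7,8,9} → only 6 remains.
r9c1 = 3: row 9 has {2,5,6,7,8}; col 1 has {1,2,4,5,6,7,8,9}; region has {1,2,4,5,6,7,8} → only 3 remains.
r9c3 = 9: row 9 has {2,3,5,6,7,8}; col 3 has {1,2,3,5,6,7,8}; region has {1,2,3,4,5,6,7,8} → only 9 remains.
r9c6 = 1: row 9 has {2,3,5,6,7,8,9}; col 6 has {2,3,4,5,6,7,8}; region has {2,3,5,6,7,8,9} → only 1 remains.
r9c7 = 4: row 9 has {1,2,3,5,6,7,8,9}; col 7 has {1,2,3,5,7,8,9}; region has {1,2,3,5,6,7,8,9} → only 4 remains.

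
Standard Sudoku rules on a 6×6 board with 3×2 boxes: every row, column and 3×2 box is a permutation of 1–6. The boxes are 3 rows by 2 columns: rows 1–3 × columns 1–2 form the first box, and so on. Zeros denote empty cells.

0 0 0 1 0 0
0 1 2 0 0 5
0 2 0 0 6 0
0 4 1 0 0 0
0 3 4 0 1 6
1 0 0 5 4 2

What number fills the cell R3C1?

R2C5 = 3: row 2 has {1,2,5}; col 5 has {1,4,6}; box has {5,6} → only 3 remains.
R4C5 = 5: row 4 has {1,4}; col 5 has {1,3,4,6}; box has {1,2,4,6} → only 5 remains.
R4C6 = 3: row 4 has {1,4,5}; col 6 has {2,5,6}; box has {1,2,4,5,6} → only 3 remains.
R5C4 = 2: row 5 has {1,3,4,6}; col 4 has {1,5}; box has {1,4,5} → only 2 remains.
R6C2 = 6: row 6 has {1,2,4,5}; col 2 has {1,2,3,4}; box has {1,3,4} → only 6 remains.
R6C3 = 3: row 6 has {1,2,4,5,6}; col 3 has {1,2,4}; box has {1,2,4,5} → only 3 remains.
R1C2 = 5: row 1 has {1}; col 2 has {1,2,3,4,6}; box has {1,2} → only 5 remains.
R1C3 = 6: row 1 has {1,5}; col 3 has {1,2,3,4}; box has {1,2} → only 6 remains.
R1C5 = 2: row 1 has {1,5,6}; col 5 has {1,3,4,5,6}; box has {3,5,6} → only 2 remains.
R1C6 = 4: row 1 has {1,2,5,6}; col 6 has {2,3,5,6}; box has {2,3,5,6} → only 4 remains.
R2C4 = 4: row 2 has {1,2,3,5}; col 4 has {1,2,5}; box has {1,2,6} → only 4 remains.
R3C3 = 5: row 3 has {2,6}; col 3 has {1,2,3,4,6}; box has {1,2,4,6} → only 5 remains.
R3C4 = 3: row 3 has {2,5,6}; col 4 has {1,2,4,5}; box has {1,2,4,5,6} → only 3 remains.
R3C6 = 1: row 3 has {2,3,5,6}; col 6 has {2,3,4,5,6}; box has {2,3,4,5,6} → only 1 remains.
R4C1 = 2: row 4 has {1,3,4,5}; col 1 has {1}; box has {1,3,4,6} → only 2 remains.
R4C4 = 6: row 4 has {1,2,3,4,5}; col 4 has {1,2,3,4,5}; box has {1,2,3,4,5} → only 6 remains.
R5C1 = 5: row 5 has {1,2,3,4,6}; col 1 has {1,2}; box has {1,2,3,4,6} → only 5 remains.
R1C1 = 3: row 1 has {1,2,4,5,6}; col 1 has {1,2,5}; box has {1,2,5} → only 3 remains.
R2C1 = 6: row 2 has {1,2,3,4,5}; col 1 has {1,2,3,5}; box has {1,2,3,5} → only 6 remains.
R3C1 = 4: row 3 has {1,2,3,5,6}; col 1 has {1,2,3,5,6}; box has {1,2,3,5,6} → only 4 remains.

4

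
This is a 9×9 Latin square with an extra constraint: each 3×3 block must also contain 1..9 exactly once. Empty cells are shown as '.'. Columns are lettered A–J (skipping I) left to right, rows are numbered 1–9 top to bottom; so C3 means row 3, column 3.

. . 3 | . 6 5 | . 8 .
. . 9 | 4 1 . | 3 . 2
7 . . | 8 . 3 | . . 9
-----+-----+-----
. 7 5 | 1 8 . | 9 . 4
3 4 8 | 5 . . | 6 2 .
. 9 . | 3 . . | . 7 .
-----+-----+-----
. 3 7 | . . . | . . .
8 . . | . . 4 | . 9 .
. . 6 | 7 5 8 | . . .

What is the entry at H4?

F2 = 7: row 2 has {1,2,3,4,9}; col 6 has {3,4,5,8}; box has {1,3,4,5,6,8} → only 7 remains.
E3 = 2: row 3 has {3,7,8,9}; col 5 has {1,5,6,8}; box has {1,3,4,5,6,7,8} → only 2 remains.
H4 = 3: row 4 has {1,4,5,7,8,9}; col 8 has {2,7,8,9}; box has {2,4,6,7,9} → only 3 remains.

3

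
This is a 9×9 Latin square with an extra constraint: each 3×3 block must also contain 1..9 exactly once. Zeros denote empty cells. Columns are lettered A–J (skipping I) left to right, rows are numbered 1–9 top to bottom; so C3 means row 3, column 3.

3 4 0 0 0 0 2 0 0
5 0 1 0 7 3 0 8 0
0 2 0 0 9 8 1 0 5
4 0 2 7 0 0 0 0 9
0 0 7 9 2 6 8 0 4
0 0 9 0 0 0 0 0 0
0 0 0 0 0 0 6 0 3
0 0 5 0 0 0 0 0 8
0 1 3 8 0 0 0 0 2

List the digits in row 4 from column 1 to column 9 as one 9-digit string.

452781369

J2 = 6: row 2 has {1,3,5,7,8}; col 9 has {2,3,4,5,8,9}; box has {1,2,5,8} → only 6 remains.
C3 = 6: row 3 has {1,2,5,8,9}; col 3 has {1,2,3,5,7,9}; box has {1,2,3,4,5} → only 6 remains.
D3 = 4: row 3 has {1,2,5,6,8,9}; col 4 has {7,8,9}; box has {3,7,8,9} → only 4 remains.
A5 = 1: row 5 has {2,4,6,7,8,9}; col 1 has {3,4,5}; box has {2,4,7,9} → only 1 remains.
C1 = 8: row 1 has {2,3,4}; col 3 has {1,2,3,5,6,7,9}; box has {1,2,3,4,5,6} → only 8 remains.
J1 = 7: row 1 has {2,3,4,8}; col 9 has {2,3,4,5,6,8,9}; box has {1,2,5,6,8} → only 7 remains.
B2 = 9: row 2 has {1,3,5,6,7,8}; col 2 has {1,2,4}; box has {1,2,3,4,5,6,8} → only 9 remains.
D2 = 2: row 2 has {1,3,5,6,7,8,9}; col 4 has {4,7,8,9}; box has {3,4,7,8,9} → only 2 remains.
G2 = 4: row 2 has {1,2,3,5,6,7,8,9}; col 7 has {1,2,6,8}; box has {1,2,5,6,7,8} → only 4 remains.
A3 = 7: row 3 has {1,2,4,5,6,8,9}; col 1 has {1,3,4,5}; box has {1,2,3,4,5,6,8,9} → only 7 remains.
H3 = 3: row 3 has {1,2,4,5,6,7,8,9}; col 8 has {8}; box has {1,2,4,5,6,7,8} → only 3 remains.
H5 = 5: row 5 has {1,2,4,6,7,8,9}; col 8 has {3,8}; box has {4,8,9} → only 5 remains.
J6 = 1: row 6 has {9}; col 9 has {2,3,4,5,6,7,8,9}; box has {4,5,8,9} → only 1 remains.
C7 = 4: row 7 has {3,6}; col 3 has {1,2,3,5,6,7,8,9}; box has {1,3,5} → only 4 remains.
H1 = 9: row 1 has {2,3,4,7,8}; col 8 has {3,5,8}; box has {1,2,3,4,5,6,7,8} → only 9 remains.
G4 = 3: row 4 has {2,4,7,9}; col 7 has {1,2,4,6,8}; box has {1,4,5,8,9} → only 3 remains.
H4 = 6: row 4 has {2,3,4,7,9}; col 8 has {3,5,8,9}; box has {1,3,4,5,8,9} → only 6 remains.
B5 = 3: row 5 has {1,2,4,5,6,7,8,9}; col 2 has {1,2,4,9}; box has {1,2,4,7,9} → only 3 remains.
G6 = 7: row 6 has {1,9}; col 7 has {1,2,3,4,6,8}; box has {1,3,4,5,6,8,9} → only 7 remains.
H6 = 2: row 6 has {1,7,9}; col 8 has {3,5,6,8,9}; box has {1,3,4,5,6,7,8,9} → only 2 remains.
G8 = 9: row 8 has {5,8}; col 7 has {1,2,3,4,6,7,8}; box has {2,3,6,8} → only 9 remains.
G9 = 5: row 9 has {1,2,3,8}; col 7 has {1,2,3,4,6,7,8,9}; box has {2,3,6,8,9} → only 5 remains.
Singles propagation stalls; E4 is still open with candidates {1,5,8}.
  Try E4 = 1: this forces F4=5, D6=3, F6=4, E7=5, E1=6, F1=1, B4=8, A6=6; then row 9 has no cell left for 6 — contradiction.
  Try E4 = 5: this forces B4=8, F4=1, A6=6, B6=5, D6=3, F6=4, B7=7, E7=1; then H7 has no candidate left — contradiction.
So E4 = 8.
B4 = 5: row 4 has {2,3,4,6,7,8,9}; col 2 has {1,2,3,4,9}; box has {1,2,3,4,7,9} → only 5 remains.
F4 = 1: row 4 has {2,3,4,5,6,7,8,9}; col 6 has {3,6,8}; box has {2,6,7,8,9} → only 1 remains.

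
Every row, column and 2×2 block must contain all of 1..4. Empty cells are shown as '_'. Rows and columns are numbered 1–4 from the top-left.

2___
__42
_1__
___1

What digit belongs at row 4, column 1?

row 1, column 4 = 3: row 1 has {2}; col 4 has {1,2}; box has {2,4} → only 3 remains.
row 2, column 2 = 3: row 2 has {2,4}; col 2 has {1}; box has {2} → only 3 remains.
row 3, column 4 = 4: row 3 has {1}; col 4 has {1,2,3}; box has {1} → only 4 remains.
row 1, column 2 = 4: row 1 has {2,3}; col 2 has {1,3}; box has {2,3} → only 4 remains.
row 1, column 3 = 1: row 1 has {2,3,4}; col 3 has {4}; box has {2,3,4} → only 1 remains.
row 2, column 1 = 1: row 2 has {2,3,4}; col 1 has {2}; box has {2,3,4} → only 1 remains.
row 3, column 1 = 3: row 3 has {1,4}; col 1 has {1,2}; box has {1} → only 3 remains.
row 3, column 3 = 2: row 3 has {1,3,4}; col 3 has {1,4}; box has {1,4} → only 2 remains.
row 4, column 1 = 4: row 4 has {1}; col 1 has {1,2,3}; box has {1,3} → only 4 remains.

4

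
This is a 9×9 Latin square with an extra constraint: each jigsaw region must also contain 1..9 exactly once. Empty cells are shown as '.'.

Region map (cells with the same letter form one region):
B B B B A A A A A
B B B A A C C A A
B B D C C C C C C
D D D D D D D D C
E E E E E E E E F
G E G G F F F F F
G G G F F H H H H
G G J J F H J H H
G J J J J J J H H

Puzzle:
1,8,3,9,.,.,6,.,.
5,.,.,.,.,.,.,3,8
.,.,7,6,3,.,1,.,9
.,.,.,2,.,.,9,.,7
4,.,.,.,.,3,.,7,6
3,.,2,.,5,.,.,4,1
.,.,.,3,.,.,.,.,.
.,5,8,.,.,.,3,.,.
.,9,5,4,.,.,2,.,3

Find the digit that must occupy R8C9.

4

R2C7 = 4 (sole candidate).
R3C1 = 2 (sole candidate).
R3C2 = 4 (sole candidate).
R6C2 = 6 (sole candidate).
R2C2 = 7 (sole candidate).
R2C3 = 6 (sole candidate).
R2C4 = 1 (sole candidate).
R2C6 = 2 (sole candidate).
R7C2 = 1 (sole candidate).
R8C4 = 7 (sole candidate).
R2C5 = 9 (sole candidate).
R4C2 = 3 (sole candidate).
R5C2 = 2 (sole candidate).
R6C4 = 8 (sole candidate).
R6C7 = 7 (sole candidate).
R8C5 = 2 (sole candidate).
R8C9 = 4: row 8 has {2,3,5,7,8}; col 9 has {1,3,6,7,8,9}; region has {3} → only 4 remains.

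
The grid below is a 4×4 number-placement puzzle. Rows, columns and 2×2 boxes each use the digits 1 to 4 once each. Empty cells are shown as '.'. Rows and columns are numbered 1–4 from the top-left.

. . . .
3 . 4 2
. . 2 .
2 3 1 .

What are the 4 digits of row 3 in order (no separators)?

row 1, column 3 = 3: row 1 has {}; col 3 has {1,2,4}; box has {2,4} → only 3 remains.
row 1, column 4 = 1: row 1 has {3}; col 4 has {2}; box has {2,3,4} → only 1 remains.
row 2, column 2 = 1: row 2 has {2,3,4}; col 2 has {3}; box has {3} → only 1 remains.
row 3, column 2 = 4: row 3 has {2}; col 2 has {1,3}; box has {2,3} → only 4 remains.
row 3, column 4 = 3: row 3 has {2,4}; col 4 has {1,2}; box has {1,2} → only 3 remains.
row 4, column 4 = 4: row 4 has {1,2,3}; col 4 has {1,2,3}; box has {1,2,3} → only 4 remains.
row 1, column 1 = 4: row 1 has {1,3}; col 1 has {2,3}; box has {1,3} → only 4 remains.
row 1, column 2 = 2: row 1 has {1,3,4}; col 2 has {1,3,4}; box has {1,3,4} → only 2 remains.
row 3, column 1 = 1: row 3 has {2,3,4}; col 1 has {2,3,4}; box has {2,3,4} → only 1 remains.

1423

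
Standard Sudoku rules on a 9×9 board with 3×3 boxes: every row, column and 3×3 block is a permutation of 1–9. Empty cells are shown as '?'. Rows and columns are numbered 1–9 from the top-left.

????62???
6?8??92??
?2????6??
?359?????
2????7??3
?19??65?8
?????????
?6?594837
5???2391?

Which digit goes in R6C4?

R7C7 = 4 (sole candidate).
R8C1 = 1 (sole candidate).
R8C3 = 2 (sole candidate).
R9C9 = 6 (sole candidate).
R5C7 = 1 (sole candidate).
R4C7 = 7 (sole candidate).
R1C7 = 3 (sole candidate).
R4C8 = 6 (hidden single in row 4).
R4C9 = 2 (hidden single in row 4).
R6C8 = 4 (sole candidate).
R7C9 = 5 (sole candidate).
R5C8 = 9 (sole candidate).
R6C1 = 7 (sole candidate).
R6C5 = 3 (sole candidate).
R7C8 = 2 (sole candidate).
R6C4 = 2: row 6 has {1,3,4,5,6,7,8,9}; col 4 has {5,9}; box has {3,6,7,9} → only 2 remains.

2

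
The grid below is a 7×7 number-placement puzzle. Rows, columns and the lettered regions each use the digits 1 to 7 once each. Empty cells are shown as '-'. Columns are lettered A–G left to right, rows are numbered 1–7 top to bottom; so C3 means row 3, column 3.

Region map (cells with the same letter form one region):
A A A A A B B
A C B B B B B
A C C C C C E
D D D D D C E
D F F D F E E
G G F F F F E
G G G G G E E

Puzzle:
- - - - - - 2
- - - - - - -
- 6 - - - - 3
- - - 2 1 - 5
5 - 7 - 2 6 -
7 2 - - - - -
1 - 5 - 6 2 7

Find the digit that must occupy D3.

7

A2 = 2 (hidden single in row 2).
A3 = 4 (sole candidate).
F1 = 4 (hidden single in row 1).
B2 = 4 (hidden single in row 2).
B7 = 3 (sole candidate).
D7 = 4 (sole candidate).
B4 = 7 (sole candidate).
F4 = 3 (sole candidate).
B5 = 1 (sole candidate).
D5 = 3 (sole candidate).
G5 = 4 (sole candidate).
F6 = 5 (sole candidate).
G6 = 1 (sole candidate).
B1 = 5 (sole candidate).
G2 = 6 (sole candidate).
A4 = 6 (sole candidate).
C4 = 4 (sole candidate).
D6 = 6 (sole candidate).
A1 = 3 (sole candidate).
E1 = 7 (sole candidate).
E3 = 5 (sole candidate).
C6 = 3 (sole candidate).
E6 = 4 (sole candidate).
D1 = 1 (sole candidate).
C2 = 1 (sole candidate).
E2 = 3 (sole candidate).
F2 = 7 (sole candidate).
C3 = 2 (sole candidate).
D3 = 7: row 3 has {2,3,4,5,6}; col 4 has {1,2,3,4,6}; region has {2,3,4,5,6} → only 7 remains.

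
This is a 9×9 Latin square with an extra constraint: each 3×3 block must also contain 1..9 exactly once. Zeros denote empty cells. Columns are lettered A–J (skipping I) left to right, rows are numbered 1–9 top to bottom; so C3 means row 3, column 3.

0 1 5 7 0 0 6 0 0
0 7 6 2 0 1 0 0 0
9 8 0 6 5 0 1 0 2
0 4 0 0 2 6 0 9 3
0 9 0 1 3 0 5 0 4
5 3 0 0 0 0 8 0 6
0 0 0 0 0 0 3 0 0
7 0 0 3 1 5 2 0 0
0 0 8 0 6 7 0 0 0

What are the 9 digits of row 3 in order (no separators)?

983654172

G4 = 7: row 4 has {2,3,4,6,9}; col 7 has {1,2,3,5,6,8}; box has {3,4,5,6,8,9} → only 7 remains.
F5 = 8: row 5 has {1,3,4,5,9}; col 6 has {1,5,6,7}; box has {1,2,3,6} → only 8 remains.
H5 = 2: row 5 has {1,3,4,5,8,9}; col 8 has {9}; box has {3,4,5,6,7,8,9} → only 2 remains.
H6 = 1: row 6 has {3,5,6,8}; col 8 has {2,9}; box has {2,3,4,5,6,7,8,9} → only 1 remains.
B8 = 6: row 8 has {1,2,3,5,7}; col 2 has {1,3,4,7,8,9}; box has {7,8} → only 6 remains.
C4 = 1: row 4 has {2,3,4,6,7,9}; col 3 has {5,6,8}; box has {3,4,5,9} → only 1 remains.
D4 = 5: row 4 has {1,2,3,4,6,7,9}; col 4 has {1,2,3,6,7}; box has {1,2,3,6,8} → only 5 remains.
A5 = 6: row 5 has {1,2,3,4,5,8,9}; col 1 has {5,7,9}; box has {1,3,4,5,9} → only 6 remains.
C5 = 7: row 5 has {1,2,3,4,5,6,8,9}; col 3 has {1,5,6,8}; box has {1,3,4,5,6,9} → only 7 remains.
C6 = 2: row 6 has {1,3,5,6,8}; col 3 has {1,5,6,7,8}; box has {1,3,4,5,6,7,9} → only 2 remains.
A4 = 8: row 4 has {1,2,3,4,5,6,7,9}; col 1 has {5,6,7,9}; box has {1,2,3,4,5,6,7,9} → only 8 remains.
A1 = 2: in row 1, 2 can only go here (every other open cell in that row sees a 2).
H3 = 7: in row 3, 7 can only go here (every other open cell in that row sees a 7).
E6 = 7: in row 6, 7 can only go here (every other open cell in that row sees a 7).
H7 = 6: in row 7, 6 can only go here (every other open cell in that row sees a 6).
J7 = 7: in row 7, 7 can only go here (every other open cell in that row sees a 7).
A7 = 1: in row 7, 1 can only go here (every other open cell in that row sees a 1).
B7 = 5: in row 7, 5 can only go here (every other open cell in that row sees a 5).
B9 = 2: row 9 has {6,7,8}; col 2 has {1,3,4,5,6,7,8,9}; box has {1,5,6,7,8} → only 2 remains.
F7 = 2: in row 7, 2 can only go here (every other open cell in that row sees a 2).
J9 = 1: in row 9, 1 can only go here (every other open cell in that row sees a 1).
A9 = 3: in row 9, 3 can only go here (every other open cell in that row sees a 3).
A2 = 4: row 2 has {1,2,6,7}; col 1 has {1,2,3,5,6,7,8,9}; box has {1,2,5,6,7,8,9} → only 4 remains.
G2 = 9: row 2 has {1,2,4,6,7}; col 7 has {1,2,3,5,6,7,8}; box has {1,2,6,7} → only 9 remains.
C3 = 3: row 3 has {1,2,5,6,7,8,9}; col 3 has {1,2,5,6,7,8}; box has {1,2,4,5,6,7,8,9} → only 3 remains.
F3 = 4: row 3 has {1,2,3,5,6,7,8,9}; col 6 has {1,2,5,6,7,8}; box has {1,2,5,6,7} → only 4 remains.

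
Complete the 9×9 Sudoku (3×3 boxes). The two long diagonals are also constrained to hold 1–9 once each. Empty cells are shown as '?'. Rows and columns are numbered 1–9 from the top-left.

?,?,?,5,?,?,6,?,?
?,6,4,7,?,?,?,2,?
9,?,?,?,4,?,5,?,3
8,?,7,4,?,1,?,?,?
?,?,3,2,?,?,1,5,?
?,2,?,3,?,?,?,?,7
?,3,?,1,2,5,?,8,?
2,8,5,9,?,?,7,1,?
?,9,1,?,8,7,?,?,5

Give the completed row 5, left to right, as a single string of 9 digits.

643279158

r3c8 = 7: row 3 has {3,4,5,9}; col 8 has {1,2,5,8}; box has {2,3,5,6} → only 7 remains.
r4c2 = 5: row 4 has {1,4,7,8}; col 2 has {2,3,6,8,9}; box has {2,3,7,8} → only 5 remains.
r5c2 = 4: row 5 has {1,2,3,5}; col 2 has {2,3,5,6,8,9}; box has {2,3,5,7,8} → only 4 remains.
r7c3 = 6: row 7 has {1,2,3,5,8}; col 3 has {1,3,4,5,7}; box has {1,2,3,5,8,9}; anti-diagonal has {1,2,3,5,8} → only 6 remains.
r7c7 = 9: row 7 has {1,2,3,5,6,8}; col 7 has {1,5,6,7}; box has {1,5,7,8}; main diagonal has {1,4,5,6} → only 9 remains.
r7c9 = 4: row 7 has {1,2,3,5,6,8,9}; col 9 has {3,5,7}; box has {1,5,7,8,9} → only 4 remains.
r8c9 = 6: row 8 has {1,2,5,7,8,9}; col 9 has {3,4,5,7}; box has {1,4,5,7,8,9} → only 6 remains.
r9c1 = 4: row 9 has {1,5,7,8,9}; col 1 has {2,8,9}; box has {1,2,3,5,6,8,9}; anti-diagonal has {1,2,3,5,6,8} → only 4 remains.
r9c4 = 6: row 9 has {1,4,5,7,8,9}; col 4 has {1,2,3,4,5,7,9}; box has {1,2,5,7,8,9} → only 6 remains.
r9c8 = 3: row 9 has {1,4,5,6,7,8,9}; col 8 has {1,2,5,7,8}; box has {1,4,5,6,7,8,9} → only 3 remains.
r1c9 = 9: row 1 has {5,6}; col 9 has {3,4,5,6,7}; box has {2,3,5,6,7}; anti-diagonal has {1,2,3,4,5,6,8} → only 9 remains.
r2c7 = 8: row 2 has {2,4,6,7}; col 7 has {1,5,6,7,9}; box has {2,3,5,6,7,9} → only 8 remains.
r2c9 = 1: row 2 has {2,4,6,7,8}; col 9 has {3,4,5,6,7,9}; box has {2,3,5,6,7,8,9} → only 1 remains.
r3c2 = 1: row 3 has {3,4,5,7,9}; col 2 has {2,3,4,5,6,8,9}; box has {4,6,9} → only 1 remains.
r3c4 = 8: row 3 has {1,3,4,5,7,9}; col 4 has {1,2,3,4,5,6,7,9}; box has {4,5,7} → only 8 remains.
r4c9 = 2: row 4 has {1,4,5,7,8}; col 9 has {1,3,4,5,6,7,9}; box has {1,5,7} → only 2 remains.
r5c1 = 6: row 5 has {1,2,3,4,5}; col 1 has {2,4,8,9}; box has {2,3,4,5,7,8} → only 6 remains.
r5c5 = 7: row 5 has {1,2,3,4,5,6}; col 5 has {2,4,8}; box has {1,2,3,4}; main diagonal has {1,4,5,6,9}; anti-diagonal has {1,2,3,4,5,6,8,9} → only 7 remains.
r5c9 = 8: row 5 has {1,2,3,4,5,6,7}; col 9 has {1,2,3,4,5,6,7,9}; box has {1,2,5,7} → only 8 remains.
r6c1 = 1: row 6 has {2,3,7}; col 1 has {2,4,6,8,9}; box has {2,3,4,5,6,7,8} → only 1 remains.
r6c3 = 9: row 6 has {1,2,3,7}; col 3 has {1,3,4,5,6,7}; box has {1,2,3,4,5,6,7,8} → only 9 remains.
r6c6 = 8: row 6 has {1,2,3,7,9}; col 6 has {1,5,7}; box has {1,2,3,4,7}; main diagonal has {1,4,5,6,7,9} → only 8 remains.
r6c7 = 4: row 6 has {1,2,3,7,8,9}; col 7 has {1,5,6,7,8,9}; box has {1,2,5,7,8} → only 4 remains.
r6c8 = 6: row 6 has {1,2,3,4,7,8,9}; col 8 has {1,2,3,5,7,8}; box has {1,2,4,5,7,8} → only 6 remains.
r7c1 = 7: row 7 has {1,2,3,4,5,6,8,9}; col 1 has {1,2,4,6,8,9}; box has {1,2,3,4,5,6,8,9} → only 7 remains.
r8c5 = 3: row 8 has {1,2,5,6,7,8,9}; col 5 has {2,4,7,8}; box has {1,2,5,6,7,8,9} → only 3 remains.
r8c6 = 4: row 8 has {1,2,3,5,6,7,8,9}; col 6 has {1,5,7,8}; box has {1,2,3,5,6,7,8,9} → only 4 remains.
r9c7 = 2: row 9 has {1,3,4,5,6,7,8,9}; col 7 has {1,4,5,6,7,8,9}; box has {1,3,4,5,6,7,8,9} → only 2 remains.
r1c1 = 3: row 1 has {5,6,9}; col 1 has {1,2,4,6,7,8,9}; box has {1,4,6,9}; main diagonal has {1,4,5,6,7,8,9} → only 3 remains.
r1c2 = 7: row 1 has {3,5,6,9}; col 2 has {1,2,3,4,5,6,8,9}; box has {1,3,4,6,9} → only 7 remains.
r1c5 = 1: row 1 has {3,5,6,7,9}; col 5 has {2,3,4,7,8}; box has {4,5,7,8} → only 1 remains.
r1c6 = 2: row 1 has {1,3,5,6,7,9}; col 6 has {1,4,5,7,8}; box has {1,4,5,7,8} → only 2 remains.
r1c8 = 4: row 1 has {1,2,3,5,6,7,9}; col 8 has {1,2,3,5,6,7,8}; box has {1,2,3,5,6,7,8,9} → only 4 remains.
r2c1 = 5: row 2 has {1,2,4,6,7,8}; col 1 has {1,2,3,4,6,7,8,9}; box has {1,3,4,6,7,9} → only 5 remains.
r2c5 = 9: row 2 has {1,2,4,5,6,7,8}; col 5 has {1,2,3,4,7,8}; box has {1,2,4,5,7,8} → only 9 remains.
r2c6 = 3: row 2 has {1,2,4,5,6,7,8,9}; col 6 has {1,2,4,5,7,8}; box has {1,2,4,5,7,8,9} → only 3 remains.
r3c3 = 2: row 3 has {1,3,4,5,7,8,9}; col 3 has {1,3,4,5,6,7,9}; box has {1,3,4,5,6,7,9}; main diagonal has {1,3,4,5,6,7,8,9} → only 2 remains.
r3c6 = 6: row 3 has {1,2,3,4,5,7,8,9}; col 6 has {1,2,3,4,5,7,8}; box has {1,2,3,4,5,7,8,9} → only 6 remains.
r4c5 = 6: row 4 has {1,2,4,5,7,8}; col 5 has {1,2,3,4,7,8,9}; box has {1,2,3,4,7,8} → only 6 remains.
r4c7 = 3: row 4 has {1,2,4,5,6,7,8}; col 7 has {1,2,4,5,6,7,8,9}; box has {1,2,4,5,6,7,8} → only 3 remains.
r4c8 = 9: row 4 has {1,2,3,4,5,6,7,8}; col 8 has {1,2,3,4,5,6,7,8}; box has {1,2,3,4,5,6,7,8} → only 9 remains.
r5c6 = 9: row 5 has {1,2,3,4,5,6,7,8}; col 6 has {1,2,3,4,5,6,7,8}; box has {1,2,3,4,6,7,8} → only 9 remains.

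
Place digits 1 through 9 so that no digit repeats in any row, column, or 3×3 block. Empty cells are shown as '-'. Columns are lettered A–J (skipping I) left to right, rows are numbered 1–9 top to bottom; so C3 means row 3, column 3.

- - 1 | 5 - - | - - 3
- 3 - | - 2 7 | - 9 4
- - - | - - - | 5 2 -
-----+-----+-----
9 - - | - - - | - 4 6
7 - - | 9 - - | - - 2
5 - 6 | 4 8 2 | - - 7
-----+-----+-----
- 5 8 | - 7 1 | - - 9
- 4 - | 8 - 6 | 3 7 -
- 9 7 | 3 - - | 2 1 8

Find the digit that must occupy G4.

C2 = 5: row 2 has {2,3,4,7,9}; col 3 has {1,6,7,8}; box has {1,3} → only 5 remains.
J3 = 1: row 3 has {2,5}; col 9 has {2,3,4,6,7,8,9}; box has {2,3,4,5,9} → only 1 remains.
B6 = 1: row 6 has {2,4,5,6,7,8}; col 2 has {3,4,5,9}; box has {5,6,7,9} → only 1 remains.
G6 = 9: row 6 has {1,2,4,5,6,7,8}; col 7 has {2,3,5}; box has {2,4,6,7} → only 9 remains.
H6 = 3: row 6 has {1,2,4,5,6,7,8,9}; col 8 has {1,2,4,7,9}; box has {2,4,6,7,9} → only 3 remains.
D7 = 2: row 7 has {1,5,7,8,9}; col 4 has {3,4,5,8,9}; box has {1,3,6,7,8} → only 2 remains.
H7 = 6: row 7 has {1,2,5,7,8,9}; col 8 has {1,2,3,4,7,9}; box has {1,2,3,7,8,9} → only 6 remains.
C8 = 2: row 8 has {3,4,6,7,8}; col 3 has {1,5,6,7,8}; box has {4,5,7,8,9} → only 2 remains.
J8 = 5: row 8 has {2,3,4,6,7,8}; col 9 has {1,2,3,4,6,7,8,9}; box has {1,2,3,6,7,8,9} → only 5 remains.
A9 = 6: row 9 has {1,2,3,7,8,9}; col 1 has {5,7,9}; box has {2,4,5,7,8,9} → only 6 remains.
H1 = 8: row 1 has {1,3,5}; col 8 has {1,2,3,4,6,7,9}; box has {1,2,3,4,5,9} → only 8 remains.
A2 = 8: row 2 has {2,3,4,5,7,9}; col 1 has {5,6,7,9}; box has {1,3,5} → only 8 remains.
G2 = 6: row 2 has {2,3,4,5,7,8,9}; col 7 has {2,3,5,9}; box has {1,2,3,4,5,8,9} → only 6 remains.
A3 = 4: row 3 has {1,2,5}; col 1 has {5,6,7,8,9}; box has {1,3,5,8} → only 4 remains.
C3 = 9: row 3 has {1,2,4,5}; col 3 has {1,2,5,6,7,8}; box has {1,3,4,5,8} → only 9 remains.
D3 = 6: row 3 has {1,2,4,5,9}; col 4 has {2,3,4,5,8,9}; box has {2,5,7} → only 6 remains.
E3 = 3: row 3 has {1,2,4,5,6,9}; col 5 has {2,7,8}; box has {2,5,6,7} → only 3 remains.
F3 = 8: row 3 has {1,2,3,4,5,6,9}; col 6 has {1,2,6,7}; box has {2,3,5,6,7} → only 8 remains.
C4 = 3: row 4 has {4,6,9}; col 3 has {1,2,5,6,7,8,9}; box has {1,5,6,7,9} → only 3 remains.
F4 = 5: row 4 has {3,4,6,9}; col 6 has {1,2,6,7,8}; box has {2,4,8,9} → only 5 remains.
B5 = 8: row 5 has {2,7,9}; col 2 has {1,3,4,5,9}; box has {1,3,5,6,7,9} → only 8 remains.
C5 = 4: row 5 has {2,7,8,9}; col 3 has {1,2,3,5,6,7,8,9}; box has {1,3,5,6,7,8,9} → only 4 remains.
F5 = 3: row 5 has {2,4,7,8,9}; col 6 has {1,2,5,6,7,8}; box has {2,4,5,8,9} → only 3 remains.
G5 = 1: row 5 has {2,3,4,7,8,9}; col 7 has {2,3,5,6,9}; box has {2,3,4,6,7,9} → only 1 remains.
H5 = 5: row 5 has {1,2,3,4,7,8,9}; col 8 has {1,2,3,4,6,7,8,9}; box has {1,2,3,4,6,7,9} → only 5 remains.
A7 = 3: row 7 has {1,2,5,6,7,8,9}; col 1 has {4,5,6,7,8,9}; box has {2,4,5,6,7,8,9} → only 3 remains.
G7 = 4: row 7 has {1,2,3,5,6,7,8,9}; col 7 has {1,2,3,5,6,9}; box has {1,2,3,5,6,7,8,9} → only 4 remains.
A8 = 1: row 8 has {2,3,4,5,6,7,8}; col 1 has {3,4,5,6,7,8,9}; box has {2,3,4,5,6,7,8,9} → only 1 remains.
E8 = 9: row 8 has {1,2,3,4,5,6,7,8}; col 5 has {2,3,7,8}; box has {1,2,3,6,7,8} → only 9 remains.
F9 = 4: row 9 has {1,2,3,6,7,8,9}; col 6 has {1,2,3,5,6,7,8}; box has {1,2,3,6,7,8,9} → only 4 remains.
A1 = 2: row 1 has {1,3,5,8}; col 1 has {1,3,4,5,6,7,8,9}; box has {1,3,4,5,8,9} → only 2 remains.
E1 = 4: row 1 has {1,2,3,5,8}; col 5 has {2,3,7,8,9}; box has {2,3,5,6,7,8} → only 4 remains.
F1 = 9: row 1 has {1,2,3,4,5,8}; col 6 has {1,2,3,4,5,6,7,8}; box has {2,3,4,5,6,7,8} → only 9 remains.
G1 = 7: row 1 has {1,2,3,4,5,8,9}; col 7 has {1,2,3,4,5,6,9}; box has {1,2,3,4,5,6,8,9} → only 7 remains.
D2 = 1: row 2 has {2,3,4,5,6,7,8,9}; col 4 has {2,3,4,5,6,8,9}; box has {2,3,4,5,6,7,8,9} → only 1 remains.
B3 = 7: row 3 has {1,2,3,4,5,6,8,9}; col 2 has {1,3,4,5,8,9}; box has {1,2,3,4,5,8,9} → only 7 remains.
B4 = 2: row 4 has {3,4,5,6,9}; col 2 has {1,3,4,5,7,8,9}; box has {1,3,4,5,6,7,8,9} → only 2 remains.
D4 = 7: row 4 has {2,3,4,5,6,9}; col 4 has {1,2,3,4,5,6,8,9}; box has {2,3,4,5,8,9} → only 7 remains.
E4 = 1: row 4 has {2,3,4,5,6,7,9}; col 5 has {2,3,4,7,8,9}; box has {2,3,4,5,7,8,9} → only 1 remains.
G4 = 8: row 4 has {1,2,3,4,5,6,7,9}; col 7 has {1,2,3,4,5,6,7,9}; box has {1,2,3,4,5,6,7,9} → only 8 remains.

8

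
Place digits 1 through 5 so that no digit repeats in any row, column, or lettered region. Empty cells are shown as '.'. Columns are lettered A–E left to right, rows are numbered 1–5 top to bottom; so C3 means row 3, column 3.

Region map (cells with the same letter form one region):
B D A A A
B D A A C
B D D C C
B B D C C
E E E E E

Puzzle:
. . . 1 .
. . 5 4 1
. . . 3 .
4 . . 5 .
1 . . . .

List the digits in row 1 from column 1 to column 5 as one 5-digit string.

E4 = 2 (sole candidate).
D5 = 2 (sole candidate).
E1 = 3: row 1 has {1}; col 5 has {1,2}; region has {1,4,5} → only 3 remains.
E3 = 4 (sole candidate).
E5 = 5 (sole candidate).
C1 = 2: row 1 has {1,3}; col 3 has {5}; region has {1,3,4,5} → only 2 remains.
C3 = 1 (sole candidate).
C4 = 3 (sole candidate).
C5 = 4 (sole candidate).
A1 = 5: row 1 has {1,2,3}; col 1 has {1,4}; region has {4} → only 5 remains.
B1 = 4: row 1 has {1,2,3,5}; col 2 has {}; region has {1,3} → only 4 remains.

54213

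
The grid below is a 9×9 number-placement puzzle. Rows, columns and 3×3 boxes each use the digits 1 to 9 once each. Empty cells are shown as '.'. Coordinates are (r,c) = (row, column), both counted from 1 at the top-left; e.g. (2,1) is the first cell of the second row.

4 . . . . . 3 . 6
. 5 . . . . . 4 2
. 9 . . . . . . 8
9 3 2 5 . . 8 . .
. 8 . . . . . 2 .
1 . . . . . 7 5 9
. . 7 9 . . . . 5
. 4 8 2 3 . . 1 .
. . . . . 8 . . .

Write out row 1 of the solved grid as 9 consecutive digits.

471825396

(1,3) = 1: row 1 has {3,4,6}; col 3 has {2,7,8}; box has {4,5,9} → only 1 remains.
(3,8) = 7: row 3 has {8,9}; col 8 has {1,2,4,5}; box has {2,3,4,6,8} → only 7 remains.
(4,8) = 6: row 4 has {2,3,5,8,9}; col 8 has {1,2,4,5,7}; box has {2,5,7,8,9} → only 6 remains.
(6,2) = 6: row 6 has {1,5,7,9}; col 2 has {3,4,5,8,9}; box has {1,2,3,8,9} → only 6 remains.
(6,3) = 4: row 6 has {1,5,6,7,9}; col 3 has {1,2,7,8}; box has {1,2,3,6,8,9} → only 4 remains.
(8,9) = 7: row 8 has {1,2,3,4,8}; col 9 has {2,5,6,8,9}; box has {1,5} → only 7 remains.
(1,8) = 9: row 1 has {1,3,4,6}; col 8 has {1,2,4,5,6,7}; box has {2,3,4,6,7,8} → only 9 remains.
(2,7) = 1: row 2 has {2,4,5}; col 7 has {3,7,8}; box has {2,3,4,6,7,8,9} → only 1 remains.
(3,7) = 5: row 3 has {7,8,9}; col 7 has {1,3,7,8}; box has {1,2,3,4,6,7,8,9} → only 5 remains.
(5,3) = 5: row 5 has {2,8}; col 3 has {1,2,4,7,8}; box has {1,2,3,4,6,8,9} → only 5 remains.
(5,7) = 4: row 5 has {2,5,8}; col 7 has {1,3,5,7,8}; box has {2,5,6,7,8,9} → only 4 remains.
(9,8) = 3: row 9 has {8}; col 8 has {1,2,4,5,6,7,9}; box has {1,5,7} → only 3 remains.
(9,9) = 4: row 9 has {3,8}; col 9 has {2,5,6,7,8,9}; box has {1,3,5,7} → only 4 remains.
(4,9) = 1: row 4 has {2,3,5,6,8,9}; col 9 has {2,4,5,6,7,8,9}; box has {2,4,5,6,7,8,9} → only 1 remains.
(5,1) = 7: row 5 has {2,4,5,8}; col 1 has {1,4,9}; box has {1,2,3,4,5,6,8,9} → only 7 remains.
(5,9) = 3: row 5 has {2,4,5,7,8}; col 9 has {1,2,4,5,6,7,8,9}; box has {1,2,4,5,6,7,8,9} → only 3 remains.
(7,8) = 8: row 7 has {5,7,9}; col 8 has {1,2,3,4,5,6,7,9}; box has {1,3,4,5,7} → only 8 remains.
(7,1) = 3: in row 7, 3 can only go here (every other open cell in that row sees a 3).
(8,7) = 9: in row 8, 9 can only go here (every other open cell in that row sees a 9).
(9,3) = 9: in row 9, 9 can only go here (every other open cell in that row sees a 9).
(2,1) = 8: in column 1, 8 can only go here (every other open cell in that column sees an 8).
(1,2) = 7: in column 2, 7 can only go here (every other open cell in that column sees a 7).
(1,4) = 8: row 1 has {1,3,4,6,7,9}; col 4 has {2,5,9}; box has {} → only 8 remains.
(6,4) = 3: row 6 has {1,4,5,6,7,9}; col 4 has {2,5,8,9}; box has {5} → only 3 remains.
(6,6) = 2: row 6 has {1,3,4,5,6,7,9}; col 6 has {8}; box has {3,5} → only 2 remains.
(1,6) = 5: row 1 has {1,3,4,6,7,8,9}; col 6 has {2,8}; box has {8} → only 5 remains.
(6,5) = 8: row 6 has {1,2,3,4,5,6,7,9}; col 5 has {3}; box has {2,3,5} → only 8 remains.
(8,6) = 6: row 8 has {1,2,3,4,7,8,9}; col 6 has {2,5,8}; box has {2,3,8,9} → only 6 remains.
(1,5) = 2: row 1 has {1,3,4,5,6,7,8,9}; col 5 has {3,8}; box has {5,8} → only 2 remains.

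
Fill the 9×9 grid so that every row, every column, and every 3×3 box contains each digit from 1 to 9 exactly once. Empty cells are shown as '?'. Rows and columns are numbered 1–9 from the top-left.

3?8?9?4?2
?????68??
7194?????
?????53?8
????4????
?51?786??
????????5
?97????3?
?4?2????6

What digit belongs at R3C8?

R1C2 = 6: row 1 has {2,3,4,8,9}; col 2 has {1,4,5,9}; box has {1,3,7,8,9} → only 6 remains.
R2C2 = 2: row 2 has {6,8}; col 2 has {1,4,5,6,9}; box has {1,3,6,7,8,9} → only 2 remains.
R3C7 = 5: row 3 has {1,4,7,9}; col 7 has {3,4,6,8}; box has {2,4,8} → only 5 remains.
R3C8 = 6: row 3 has {1,4,5,7,9}; col 8 has {3}; box has {2,4,5,8} → only 6 remains.

6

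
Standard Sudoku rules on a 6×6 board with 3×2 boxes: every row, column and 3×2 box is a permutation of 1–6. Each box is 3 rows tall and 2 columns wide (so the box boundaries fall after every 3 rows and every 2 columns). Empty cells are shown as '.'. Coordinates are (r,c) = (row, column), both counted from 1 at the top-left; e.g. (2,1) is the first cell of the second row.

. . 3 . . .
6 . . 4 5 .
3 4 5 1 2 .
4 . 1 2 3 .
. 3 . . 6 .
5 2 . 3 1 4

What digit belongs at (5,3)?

(1,4) = 6: row 1 has {3}; col 4 has {1,2,3,4}; box has {1,3,4,5} → only 6 remains.
(1,5) = 4: row 1 has {3,6}; col 5 has {1,2,3,5,6}; box has {2,5} → only 4 remains.
(1,6) = 1: row 1 has {3,4,6}; col 6 has {4}; box has {2,4,5} → only 1 remains.
(2,2) = 1: row 2 has {4,5,6}; col 2 has {2,3,4}; box has {3,4,6} → only 1 remains.
(2,3) = 2: row 2 has {1,4,5,6}; col 3 has {1,3,5}; box has {1,3,4,5,6} → only 2 remains.
(2,6) = 3: row 2 has {1,2,4,5,6}; col 6 has {1,4}; box has {1,2,4,5} → only 3 remains.
(3,6) = 6: row 3 has {1,2,3,4,5}; col 6 has {1,3,4}; box has {1,2,3,4,5} → only 6 remains.
(4,2) = 6: row 4 has {1,2,3,4}; col 2 has {1,2,3,4}; box has {2,3,4,5} → only 6 remains.
(4,6) = 5: row 4 has {1,2,3,4,6}; col 6 has {1,3,4,6}; box has {1,3,4,6} → only 5 remains.
(5,1) = 1: row 5 has {3,6}; col 1 has {3,4,5,6}; box has {2,3,4,5,6} → only 1 remains.
(5,3) = 4: row 5 has {1,3,6}; col 3 has {1,2,3,5}; box has {1,2,3} → only 4 remains.

4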